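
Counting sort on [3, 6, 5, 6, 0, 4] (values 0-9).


Input: [3, 6, 5, 6, 0, 4]
Counts: [1, 0, 0, 1, 1, 1, 2, 0, 0, 0]

Sorted: [0, 3, 4, 5, 6, 6]


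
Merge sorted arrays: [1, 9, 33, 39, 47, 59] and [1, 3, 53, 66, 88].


Take 1 from A
Take 1 from B
Take 3 from B
Take 9 from A
Take 33 from A
Take 39 from A
Take 47 from A
Take 53 from B
Take 59 from A

Merged: [1, 1, 3, 9, 33, 39, 47, 53, 59, 66, 88]


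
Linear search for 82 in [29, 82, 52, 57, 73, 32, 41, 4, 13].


i=0: 29!=82
i=1: 82==82 found!

Found at 1, 2 comps


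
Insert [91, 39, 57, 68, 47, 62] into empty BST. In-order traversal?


Insert 91: root
Insert 39: L from 91
Insert 57: L from 91 -> R from 39
Insert 68: L from 91 -> R from 39 -> R from 57
Insert 47: L from 91 -> R from 39 -> L from 57
Insert 62: L from 91 -> R from 39 -> R from 57 -> L from 68

In-order: [39, 47, 57, 62, 68, 91]


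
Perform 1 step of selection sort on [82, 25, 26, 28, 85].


Initial: [82, 25, 26, 28, 85]
Step 1: min=25 at 1
  Swap: [25, 82, 26, 28, 85]

After 1 step: [25, 82, 26, 28, 85]


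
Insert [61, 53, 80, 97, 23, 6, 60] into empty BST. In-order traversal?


Insert 61: root
Insert 53: L from 61
Insert 80: R from 61
Insert 97: R from 61 -> R from 80
Insert 23: L from 61 -> L from 53
Insert 6: L from 61 -> L from 53 -> L from 23
Insert 60: L from 61 -> R from 53

In-order: [6, 23, 53, 60, 61, 80, 97]


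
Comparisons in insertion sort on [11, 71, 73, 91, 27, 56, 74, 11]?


Algorithm: insertion sort
Input: [11, 71, 73, 91, 27, 56, 74, 11]
Sorted: [11, 11, 27, 56, 71, 73, 74, 91]

20


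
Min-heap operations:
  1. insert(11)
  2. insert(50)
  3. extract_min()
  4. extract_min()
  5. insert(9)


insert(11) -> [11]
insert(50) -> [11, 50]
extract_min()->11, [50]
extract_min()->50, []
insert(9) -> [9]

Final heap: [9]


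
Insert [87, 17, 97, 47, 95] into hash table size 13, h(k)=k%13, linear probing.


Insert 87: h=9 -> slot 9
Insert 17: h=4 -> slot 4
Insert 97: h=6 -> slot 6
Insert 47: h=8 -> slot 8
Insert 95: h=4, 1 probes -> slot 5

Table: [None, None, None, None, 17, 95, 97, None, 47, 87, None, None, None]


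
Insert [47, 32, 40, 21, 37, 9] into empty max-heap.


Insert 47: [47]
Insert 32: [47, 32]
Insert 40: [47, 32, 40]
Insert 21: [47, 32, 40, 21]
Insert 37: [47, 37, 40, 21, 32]
Insert 9: [47, 37, 40, 21, 32, 9]

Final heap: [47, 37, 40, 21, 32, 9]


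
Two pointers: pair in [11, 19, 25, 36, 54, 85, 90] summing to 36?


lo=0(11)+hi=6(90)=101
lo=0(11)+hi=5(85)=96
lo=0(11)+hi=4(54)=65
lo=0(11)+hi=3(36)=47
lo=0(11)+hi=2(25)=36

Yes: 11+25=36


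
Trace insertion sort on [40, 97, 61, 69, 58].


Initial: [40, 97, 61, 69, 58]
Insert 97: [40, 97, 61, 69, 58]
Insert 61: [40, 61, 97, 69, 58]
Insert 69: [40, 61, 69, 97, 58]
Insert 58: [40, 58, 61, 69, 97]

Sorted: [40, 58, 61, 69, 97]


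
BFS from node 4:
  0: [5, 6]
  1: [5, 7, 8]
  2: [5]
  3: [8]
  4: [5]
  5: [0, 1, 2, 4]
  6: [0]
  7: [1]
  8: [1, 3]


Visit 4, enqueue [5]
Visit 5, enqueue [0, 1, 2]
Visit 0, enqueue [6]
Visit 1, enqueue [7, 8]
Visit 2, enqueue []
Visit 6, enqueue []
Visit 7, enqueue []
Visit 8, enqueue [3]
Visit 3, enqueue []

BFS order: [4, 5, 0, 1, 2, 6, 7, 8, 3]


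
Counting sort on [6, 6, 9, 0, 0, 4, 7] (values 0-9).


Input: [6, 6, 9, 0, 0, 4, 7]
Counts: [2, 0, 0, 0, 1, 0, 2, 1, 0, 1]

Sorted: [0, 0, 4, 6, 6, 7, 9]


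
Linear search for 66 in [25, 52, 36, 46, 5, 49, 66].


i=0: 25!=66
i=1: 52!=66
i=2: 36!=66
i=3: 46!=66
i=4: 5!=66
i=5: 49!=66
i=6: 66==66 found!

Found at 6, 7 comps


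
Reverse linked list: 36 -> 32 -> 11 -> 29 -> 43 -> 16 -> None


Step 1: curr=36, set curr.next=prev(None) | reversed so far: 36
Step 2: curr=32, set curr.next=prev(36) | reversed so far: 32 -> 36
Step 3: curr=11, set curr.next=prev(32) | reversed so far: 11 -> 32 -> 36
Step 4: curr=29, set curr.next=prev(11) | reversed so far: 29 -> 11 -> 32 -> 36
Step 5: curr=43, set curr.next=prev(29) | reversed so far: 43 -> 29 -> 11 -> 32 -> 36
Step 6: curr=16, set curr.next=prev(43) | reversed so far: 16 -> 43 -> 29 -> 11 -> 32 -> 36

16 -> 43 -> 29 -> 11 -> 32 -> 36 -> None


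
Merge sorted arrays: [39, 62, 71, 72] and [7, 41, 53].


Take 7 from B
Take 39 from A
Take 41 from B
Take 53 from B

Merged: [7, 39, 41, 53, 62, 71, 72]


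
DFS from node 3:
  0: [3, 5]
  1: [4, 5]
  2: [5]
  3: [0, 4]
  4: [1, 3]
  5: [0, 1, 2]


Visit 3, push [4, 0]
Visit 0, push [5]
Visit 5, push [2, 1]
Visit 1, push [4]
Visit 4, push []
Visit 2, push []

DFS order: [3, 0, 5, 1, 4, 2]


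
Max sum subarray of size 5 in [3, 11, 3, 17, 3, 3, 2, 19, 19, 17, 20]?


[0:5]: 37
[1:6]: 37
[2:7]: 28
[3:8]: 44
[4:9]: 46
[5:10]: 60
[6:11]: 77

Max: 77 at [6:11]


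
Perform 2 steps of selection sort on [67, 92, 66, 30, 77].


Initial: [67, 92, 66, 30, 77]
Step 1: min=30 at 3
  Swap: [30, 92, 66, 67, 77]
Step 2: min=66 at 2
  Swap: [30, 66, 92, 67, 77]

After 2 steps: [30, 66, 92, 67, 77]


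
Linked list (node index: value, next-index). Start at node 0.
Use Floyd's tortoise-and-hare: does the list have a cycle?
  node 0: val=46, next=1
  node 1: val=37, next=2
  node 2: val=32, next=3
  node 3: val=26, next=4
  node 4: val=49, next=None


Floyd's tortoise (slow, +1) and hare (fast, +2):
  init: slow=0, fast=0
  step 1: slow=1, fast=2
  step 2: slow=2, fast=4
  step 3: fast -> None, no cycle

Cycle: no


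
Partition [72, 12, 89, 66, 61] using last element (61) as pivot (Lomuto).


Pivot: 61
  12 <= 61: swap -> [12, 72, 89, 66, 61]
Place pivot at 1: [12, 61, 89, 66, 72]

Partitioned: [12, 61, 89, 66, 72]


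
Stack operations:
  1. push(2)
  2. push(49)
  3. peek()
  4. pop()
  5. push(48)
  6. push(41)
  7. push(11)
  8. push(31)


push(2) -> [2]
push(49) -> [2, 49]
peek()->49
pop()->49, [2]
push(48) -> [2, 48]
push(41) -> [2, 48, 41]
push(11) -> [2, 48, 41, 11]
push(31) -> [2, 48, 41, 11, 31]

Final stack: [2, 48, 41, 11, 31]


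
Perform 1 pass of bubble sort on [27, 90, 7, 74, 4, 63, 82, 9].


Initial: [27, 90, 7, 74, 4, 63, 82, 9]
Pass 1: [27, 7, 74, 4, 63, 82, 9, 90] (6 swaps)

After 1 pass: [27, 7, 74, 4, 63, 82, 9, 90]


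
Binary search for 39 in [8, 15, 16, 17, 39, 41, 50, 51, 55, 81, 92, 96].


Step 1: lo=0, hi=11, mid=5, val=41
Step 2: lo=0, hi=4, mid=2, val=16
Step 3: lo=3, hi=4, mid=3, val=17
Step 4: lo=4, hi=4, mid=4, val=39

Found at index 4


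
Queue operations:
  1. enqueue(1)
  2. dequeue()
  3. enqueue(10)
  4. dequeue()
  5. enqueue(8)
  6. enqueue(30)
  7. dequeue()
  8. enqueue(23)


enqueue(1) -> [1]
dequeue()->1, []
enqueue(10) -> [10]
dequeue()->10, []
enqueue(8) -> [8]
enqueue(30) -> [8, 30]
dequeue()->8, [30]
enqueue(23) -> [30, 23]

Final queue: [30, 23]


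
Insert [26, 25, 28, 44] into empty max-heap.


Insert 26: [26]
Insert 25: [26, 25]
Insert 28: [28, 25, 26]
Insert 44: [44, 28, 26, 25]

Final heap: [44, 28, 26, 25]


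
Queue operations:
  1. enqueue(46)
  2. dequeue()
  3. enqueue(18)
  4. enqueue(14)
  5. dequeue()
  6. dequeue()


enqueue(46) -> [46]
dequeue()->46, []
enqueue(18) -> [18]
enqueue(14) -> [18, 14]
dequeue()->18, [14]
dequeue()->14, []

Final queue: []


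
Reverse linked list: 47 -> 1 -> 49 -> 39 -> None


Step 1: curr=47, set curr.next=prev(None) | reversed so far: 47
Step 2: curr=1, set curr.next=prev(47) | reversed so far: 1 -> 47
Step 3: curr=49, set curr.next=prev(1) | reversed so far: 49 -> 1 -> 47
Step 4: curr=39, set curr.next=prev(49) | reversed so far: 39 -> 49 -> 1 -> 47

39 -> 49 -> 1 -> 47 -> None


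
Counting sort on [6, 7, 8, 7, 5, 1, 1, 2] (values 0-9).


Input: [6, 7, 8, 7, 5, 1, 1, 2]
Counts: [0, 2, 1, 0, 0, 1, 1, 2, 1, 0]

Sorted: [1, 1, 2, 5, 6, 7, 7, 8]


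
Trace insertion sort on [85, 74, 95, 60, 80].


Initial: [85, 74, 95, 60, 80]
Insert 74: [74, 85, 95, 60, 80]
Insert 95: [74, 85, 95, 60, 80]
Insert 60: [60, 74, 85, 95, 80]
Insert 80: [60, 74, 80, 85, 95]

Sorted: [60, 74, 80, 85, 95]


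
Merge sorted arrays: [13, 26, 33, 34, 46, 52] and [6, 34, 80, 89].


Take 6 from B
Take 13 from A
Take 26 from A
Take 33 from A
Take 34 from A
Take 34 from B
Take 46 from A
Take 52 from A

Merged: [6, 13, 26, 33, 34, 34, 46, 52, 80, 89]


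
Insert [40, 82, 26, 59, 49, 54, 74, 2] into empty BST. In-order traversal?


Insert 40: root
Insert 82: R from 40
Insert 26: L from 40
Insert 59: R from 40 -> L from 82
Insert 49: R from 40 -> L from 82 -> L from 59
Insert 54: R from 40 -> L from 82 -> L from 59 -> R from 49
Insert 74: R from 40 -> L from 82 -> R from 59
Insert 2: L from 40 -> L from 26

In-order: [2, 26, 40, 49, 54, 59, 74, 82]


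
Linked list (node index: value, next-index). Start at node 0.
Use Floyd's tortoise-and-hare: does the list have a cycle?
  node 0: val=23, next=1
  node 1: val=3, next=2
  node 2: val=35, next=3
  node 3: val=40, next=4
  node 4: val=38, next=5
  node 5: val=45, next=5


Floyd's tortoise (slow, +1) and hare (fast, +2):
  init: slow=0, fast=0
  step 1: slow=1, fast=2
  step 2: slow=2, fast=4
  step 3: slow=3, fast=5
  step 4: slow=4, fast=5
  step 5: slow=5, fast=5
  slow == fast at node 5: cycle detected

Cycle: yes


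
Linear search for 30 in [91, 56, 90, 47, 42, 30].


i=0: 91!=30
i=1: 56!=30
i=2: 90!=30
i=3: 47!=30
i=4: 42!=30
i=5: 30==30 found!

Found at 5, 6 comps


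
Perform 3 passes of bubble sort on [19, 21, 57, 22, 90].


Initial: [19, 21, 57, 22, 90]
Pass 1: [19, 21, 22, 57, 90] (1 swaps)
Pass 2: [19, 21, 22, 57, 90] (0 swaps)
Pass 3: [19, 21, 22, 57, 90] (0 swaps)

After 3 passes: [19, 21, 22, 57, 90]


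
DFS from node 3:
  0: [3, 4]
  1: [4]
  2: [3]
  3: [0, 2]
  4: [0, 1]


Visit 3, push [2, 0]
Visit 0, push [4]
Visit 4, push [1]
Visit 1, push []
Visit 2, push []

DFS order: [3, 0, 4, 1, 2]


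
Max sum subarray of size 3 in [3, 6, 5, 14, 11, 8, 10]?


[0:3]: 14
[1:4]: 25
[2:5]: 30
[3:6]: 33
[4:7]: 29

Max: 33 at [3:6]


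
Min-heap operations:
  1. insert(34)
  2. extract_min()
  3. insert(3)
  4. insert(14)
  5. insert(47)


insert(34) -> [34]
extract_min()->34, []
insert(3) -> [3]
insert(14) -> [3, 14]
insert(47) -> [3, 14, 47]

Final heap: [3, 14, 47]


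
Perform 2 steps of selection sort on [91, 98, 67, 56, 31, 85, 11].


Initial: [91, 98, 67, 56, 31, 85, 11]
Step 1: min=11 at 6
  Swap: [11, 98, 67, 56, 31, 85, 91]
Step 2: min=31 at 4
  Swap: [11, 31, 67, 56, 98, 85, 91]

After 2 steps: [11, 31, 67, 56, 98, 85, 91]


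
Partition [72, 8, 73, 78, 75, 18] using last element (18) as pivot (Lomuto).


Pivot: 18
  8 <= 18: swap -> [8, 72, 73, 78, 75, 18]
Place pivot at 1: [8, 18, 73, 78, 75, 72]

Partitioned: [8, 18, 73, 78, 75, 72]


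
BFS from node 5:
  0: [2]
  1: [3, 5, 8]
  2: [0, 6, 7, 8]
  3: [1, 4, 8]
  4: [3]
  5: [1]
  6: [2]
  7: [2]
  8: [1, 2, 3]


Visit 5, enqueue [1]
Visit 1, enqueue [3, 8]
Visit 3, enqueue [4]
Visit 8, enqueue [2]
Visit 4, enqueue []
Visit 2, enqueue [0, 6, 7]
Visit 0, enqueue []
Visit 6, enqueue []
Visit 7, enqueue []

BFS order: [5, 1, 3, 8, 4, 2, 0, 6, 7]


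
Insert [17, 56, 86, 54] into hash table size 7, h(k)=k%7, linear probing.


Insert 17: h=3 -> slot 3
Insert 56: h=0 -> slot 0
Insert 86: h=2 -> slot 2
Insert 54: h=5 -> slot 5

Table: [56, None, 86, 17, None, 54, None]


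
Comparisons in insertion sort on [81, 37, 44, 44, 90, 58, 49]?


Algorithm: insertion sort
Input: [81, 37, 44, 44, 90, 58, 49]
Sorted: [37, 44, 44, 49, 58, 81, 90]

13


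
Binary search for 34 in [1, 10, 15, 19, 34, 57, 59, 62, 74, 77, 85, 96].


Step 1: lo=0, hi=11, mid=5, val=57
Step 2: lo=0, hi=4, mid=2, val=15
Step 3: lo=3, hi=4, mid=3, val=19
Step 4: lo=4, hi=4, mid=4, val=34

Found at index 4


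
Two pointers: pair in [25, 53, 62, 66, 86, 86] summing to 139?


lo=0(25)+hi=5(86)=111
lo=1(53)+hi=5(86)=139

Yes: 53+86=139


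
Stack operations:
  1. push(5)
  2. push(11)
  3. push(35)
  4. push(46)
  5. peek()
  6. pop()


push(5) -> [5]
push(11) -> [5, 11]
push(35) -> [5, 11, 35]
push(46) -> [5, 11, 35, 46]
peek()->46
pop()->46, [5, 11, 35]

Final stack: [5, 11, 35]


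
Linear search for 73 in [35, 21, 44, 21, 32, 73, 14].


i=0: 35!=73
i=1: 21!=73
i=2: 44!=73
i=3: 21!=73
i=4: 32!=73
i=5: 73==73 found!

Found at 5, 6 comps


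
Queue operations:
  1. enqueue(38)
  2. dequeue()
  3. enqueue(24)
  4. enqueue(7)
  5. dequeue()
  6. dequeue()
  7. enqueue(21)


enqueue(38) -> [38]
dequeue()->38, []
enqueue(24) -> [24]
enqueue(7) -> [24, 7]
dequeue()->24, [7]
dequeue()->7, []
enqueue(21) -> [21]

Final queue: [21]


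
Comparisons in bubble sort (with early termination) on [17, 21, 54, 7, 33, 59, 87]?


Algorithm: bubble sort (with early termination)
Input: [17, 21, 54, 7, 33, 59, 87]
Sorted: [7, 17, 21, 33, 54, 59, 87]

18


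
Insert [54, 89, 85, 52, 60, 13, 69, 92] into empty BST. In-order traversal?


Insert 54: root
Insert 89: R from 54
Insert 85: R from 54 -> L from 89
Insert 52: L from 54
Insert 60: R from 54 -> L from 89 -> L from 85
Insert 13: L from 54 -> L from 52
Insert 69: R from 54 -> L from 89 -> L from 85 -> R from 60
Insert 92: R from 54 -> R from 89

In-order: [13, 52, 54, 60, 69, 85, 89, 92]


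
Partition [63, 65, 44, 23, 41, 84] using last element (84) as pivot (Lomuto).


Pivot: 84
  63 <= 84: advance i (no swap)
  65 <= 84: advance i (no swap)
  44 <= 84: advance i (no swap)
  23 <= 84: advance i (no swap)
  41 <= 84: advance i (no swap)
Place pivot at 5: [63, 65, 44, 23, 41, 84]

Partitioned: [63, 65, 44, 23, 41, 84]


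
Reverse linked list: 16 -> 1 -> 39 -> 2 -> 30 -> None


Step 1: curr=16, set curr.next=prev(None) | reversed so far: 16
Step 2: curr=1, set curr.next=prev(16) | reversed so far: 1 -> 16
Step 3: curr=39, set curr.next=prev(1) | reversed so far: 39 -> 1 -> 16
Step 4: curr=2, set curr.next=prev(39) | reversed so far: 2 -> 39 -> 1 -> 16
Step 5: curr=30, set curr.next=prev(2) | reversed so far: 30 -> 2 -> 39 -> 1 -> 16

30 -> 2 -> 39 -> 1 -> 16 -> None


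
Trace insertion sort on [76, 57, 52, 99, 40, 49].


Initial: [76, 57, 52, 99, 40, 49]
Insert 57: [57, 76, 52, 99, 40, 49]
Insert 52: [52, 57, 76, 99, 40, 49]
Insert 99: [52, 57, 76, 99, 40, 49]
Insert 40: [40, 52, 57, 76, 99, 49]
Insert 49: [40, 49, 52, 57, 76, 99]

Sorted: [40, 49, 52, 57, 76, 99]


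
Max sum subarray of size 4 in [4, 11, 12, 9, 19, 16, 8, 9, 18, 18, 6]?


[0:4]: 36
[1:5]: 51
[2:6]: 56
[3:7]: 52
[4:8]: 52
[5:9]: 51
[6:10]: 53
[7:11]: 51

Max: 56 at [2:6]


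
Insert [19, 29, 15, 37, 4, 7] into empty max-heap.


Insert 19: [19]
Insert 29: [29, 19]
Insert 15: [29, 19, 15]
Insert 37: [37, 29, 15, 19]
Insert 4: [37, 29, 15, 19, 4]
Insert 7: [37, 29, 15, 19, 4, 7]

Final heap: [37, 29, 15, 19, 4, 7]


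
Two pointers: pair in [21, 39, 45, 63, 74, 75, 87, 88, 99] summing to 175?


lo=0(21)+hi=8(99)=120
lo=1(39)+hi=8(99)=138
lo=2(45)+hi=8(99)=144
lo=3(63)+hi=8(99)=162
lo=4(74)+hi=8(99)=173
lo=5(75)+hi=8(99)=174
lo=6(87)+hi=8(99)=186
lo=6(87)+hi=7(88)=175

Yes: 87+88=175


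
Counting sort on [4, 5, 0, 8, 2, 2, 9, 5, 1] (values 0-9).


Input: [4, 5, 0, 8, 2, 2, 9, 5, 1]
Counts: [1, 1, 2, 0, 1, 2, 0, 0, 1, 1]

Sorted: [0, 1, 2, 2, 4, 5, 5, 8, 9]


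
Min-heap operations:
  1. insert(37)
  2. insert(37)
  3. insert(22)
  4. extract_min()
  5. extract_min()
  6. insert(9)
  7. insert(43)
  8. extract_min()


insert(37) -> [37]
insert(37) -> [37, 37]
insert(22) -> [22, 37, 37]
extract_min()->22, [37, 37]
extract_min()->37, [37]
insert(9) -> [9, 37]
insert(43) -> [9, 37, 43]
extract_min()->9, [37, 43]

Final heap: [37, 43]


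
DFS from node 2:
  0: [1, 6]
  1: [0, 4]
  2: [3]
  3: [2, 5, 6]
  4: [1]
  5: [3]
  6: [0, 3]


Visit 2, push [3]
Visit 3, push [6, 5]
Visit 5, push []
Visit 6, push [0]
Visit 0, push [1]
Visit 1, push [4]
Visit 4, push []

DFS order: [2, 3, 5, 6, 0, 1, 4]


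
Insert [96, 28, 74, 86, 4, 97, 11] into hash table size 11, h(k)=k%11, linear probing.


Insert 96: h=8 -> slot 8
Insert 28: h=6 -> slot 6
Insert 74: h=8, 1 probes -> slot 9
Insert 86: h=9, 1 probes -> slot 10
Insert 4: h=4 -> slot 4
Insert 97: h=9, 2 probes -> slot 0
Insert 11: h=0, 1 probes -> slot 1

Table: [97, 11, None, None, 4, None, 28, None, 96, 74, 86]


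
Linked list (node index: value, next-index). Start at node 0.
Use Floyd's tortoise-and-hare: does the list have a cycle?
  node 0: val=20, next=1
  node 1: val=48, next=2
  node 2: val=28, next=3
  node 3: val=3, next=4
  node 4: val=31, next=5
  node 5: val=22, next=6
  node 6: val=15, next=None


Floyd's tortoise (slow, +1) and hare (fast, +2):
  init: slow=0, fast=0
  step 1: slow=1, fast=2
  step 2: slow=2, fast=4
  step 3: slow=3, fast=6
  step 4: fast -> None, no cycle

Cycle: no


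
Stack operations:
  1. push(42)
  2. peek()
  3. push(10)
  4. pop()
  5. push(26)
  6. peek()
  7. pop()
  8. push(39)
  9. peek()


push(42) -> [42]
peek()->42
push(10) -> [42, 10]
pop()->10, [42]
push(26) -> [42, 26]
peek()->26
pop()->26, [42]
push(39) -> [42, 39]
peek()->39

Final stack: [42, 39]


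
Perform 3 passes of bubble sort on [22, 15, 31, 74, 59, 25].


Initial: [22, 15, 31, 74, 59, 25]
Pass 1: [15, 22, 31, 59, 25, 74] (3 swaps)
Pass 2: [15, 22, 31, 25, 59, 74] (1 swaps)
Pass 3: [15, 22, 25, 31, 59, 74] (1 swaps)

After 3 passes: [15, 22, 25, 31, 59, 74]


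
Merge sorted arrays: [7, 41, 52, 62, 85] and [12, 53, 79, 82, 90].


Take 7 from A
Take 12 from B
Take 41 from A
Take 52 from A
Take 53 from B
Take 62 from A
Take 79 from B
Take 82 from B
Take 85 from A

Merged: [7, 12, 41, 52, 53, 62, 79, 82, 85, 90]


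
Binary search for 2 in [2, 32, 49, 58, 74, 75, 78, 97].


Step 1: lo=0, hi=7, mid=3, val=58
Step 2: lo=0, hi=2, mid=1, val=32
Step 3: lo=0, hi=0, mid=0, val=2

Found at index 0


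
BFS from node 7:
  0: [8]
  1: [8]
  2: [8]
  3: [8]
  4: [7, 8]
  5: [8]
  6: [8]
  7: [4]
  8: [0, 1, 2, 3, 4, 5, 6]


Visit 7, enqueue [4]
Visit 4, enqueue [8]
Visit 8, enqueue [0, 1, 2, 3, 5, 6]
Visit 0, enqueue []
Visit 1, enqueue []
Visit 2, enqueue []
Visit 3, enqueue []
Visit 5, enqueue []
Visit 6, enqueue []

BFS order: [7, 4, 8, 0, 1, 2, 3, 5, 6]


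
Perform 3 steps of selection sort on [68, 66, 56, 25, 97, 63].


Initial: [68, 66, 56, 25, 97, 63]
Step 1: min=25 at 3
  Swap: [25, 66, 56, 68, 97, 63]
Step 2: min=56 at 2
  Swap: [25, 56, 66, 68, 97, 63]
Step 3: min=63 at 5
  Swap: [25, 56, 63, 68, 97, 66]

After 3 steps: [25, 56, 63, 68, 97, 66]


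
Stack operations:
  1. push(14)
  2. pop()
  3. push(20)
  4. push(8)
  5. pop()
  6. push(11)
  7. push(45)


push(14) -> [14]
pop()->14, []
push(20) -> [20]
push(8) -> [20, 8]
pop()->8, [20]
push(11) -> [20, 11]
push(45) -> [20, 11, 45]

Final stack: [20, 11, 45]


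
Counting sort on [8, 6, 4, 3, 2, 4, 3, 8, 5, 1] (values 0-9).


Input: [8, 6, 4, 3, 2, 4, 3, 8, 5, 1]
Counts: [0, 1, 1, 2, 2, 1, 1, 0, 2, 0]

Sorted: [1, 2, 3, 3, 4, 4, 5, 6, 8, 8]


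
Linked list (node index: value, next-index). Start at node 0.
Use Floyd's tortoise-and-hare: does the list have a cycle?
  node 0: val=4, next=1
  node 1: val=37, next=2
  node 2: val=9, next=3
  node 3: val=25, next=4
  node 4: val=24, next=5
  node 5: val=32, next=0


Floyd's tortoise (slow, +1) and hare (fast, +2):
  init: slow=0, fast=0
  step 1: slow=1, fast=2
  step 2: slow=2, fast=4
  step 3: slow=3, fast=0
  step 4: slow=4, fast=2
  step 5: slow=5, fast=4
  step 6: slow=0, fast=0
  slow == fast at node 0: cycle detected

Cycle: yes


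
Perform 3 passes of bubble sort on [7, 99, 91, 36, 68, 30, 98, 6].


Initial: [7, 99, 91, 36, 68, 30, 98, 6]
Pass 1: [7, 91, 36, 68, 30, 98, 6, 99] (6 swaps)
Pass 2: [7, 36, 68, 30, 91, 6, 98, 99] (4 swaps)
Pass 3: [7, 36, 30, 68, 6, 91, 98, 99] (2 swaps)

After 3 passes: [7, 36, 30, 68, 6, 91, 98, 99]


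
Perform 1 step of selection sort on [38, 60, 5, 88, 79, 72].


Initial: [38, 60, 5, 88, 79, 72]
Step 1: min=5 at 2
  Swap: [5, 60, 38, 88, 79, 72]

After 1 step: [5, 60, 38, 88, 79, 72]


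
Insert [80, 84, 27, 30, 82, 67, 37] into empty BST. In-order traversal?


Insert 80: root
Insert 84: R from 80
Insert 27: L from 80
Insert 30: L from 80 -> R from 27
Insert 82: R from 80 -> L from 84
Insert 67: L from 80 -> R from 27 -> R from 30
Insert 37: L from 80 -> R from 27 -> R from 30 -> L from 67

In-order: [27, 30, 37, 67, 80, 82, 84]


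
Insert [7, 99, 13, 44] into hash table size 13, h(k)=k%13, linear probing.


Insert 7: h=7 -> slot 7
Insert 99: h=8 -> slot 8
Insert 13: h=0 -> slot 0
Insert 44: h=5 -> slot 5

Table: [13, None, None, None, None, 44, None, 7, 99, None, None, None, None]


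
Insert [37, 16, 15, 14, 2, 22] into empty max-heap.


Insert 37: [37]
Insert 16: [37, 16]
Insert 15: [37, 16, 15]
Insert 14: [37, 16, 15, 14]
Insert 2: [37, 16, 15, 14, 2]
Insert 22: [37, 16, 22, 14, 2, 15]

Final heap: [37, 16, 22, 14, 2, 15]


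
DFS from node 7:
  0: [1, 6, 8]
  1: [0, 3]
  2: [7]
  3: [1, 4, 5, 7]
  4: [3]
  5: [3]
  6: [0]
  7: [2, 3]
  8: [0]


Visit 7, push [3, 2]
Visit 2, push []
Visit 3, push [5, 4, 1]
Visit 1, push [0]
Visit 0, push [8, 6]
Visit 6, push []
Visit 8, push []
Visit 4, push []
Visit 5, push []

DFS order: [7, 2, 3, 1, 0, 6, 8, 4, 5]


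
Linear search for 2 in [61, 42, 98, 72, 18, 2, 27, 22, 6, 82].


i=0: 61!=2
i=1: 42!=2
i=2: 98!=2
i=3: 72!=2
i=4: 18!=2
i=5: 2==2 found!

Found at 5, 6 comps


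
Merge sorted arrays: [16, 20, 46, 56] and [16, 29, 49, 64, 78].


Take 16 from A
Take 16 from B
Take 20 from A
Take 29 from B
Take 46 from A
Take 49 from B
Take 56 from A

Merged: [16, 16, 20, 29, 46, 49, 56, 64, 78]


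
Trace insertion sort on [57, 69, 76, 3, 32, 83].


Initial: [57, 69, 76, 3, 32, 83]
Insert 69: [57, 69, 76, 3, 32, 83]
Insert 76: [57, 69, 76, 3, 32, 83]
Insert 3: [3, 57, 69, 76, 32, 83]
Insert 32: [3, 32, 57, 69, 76, 83]
Insert 83: [3, 32, 57, 69, 76, 83]

Sorted: [3, 32, 57, 69, 76, 83]


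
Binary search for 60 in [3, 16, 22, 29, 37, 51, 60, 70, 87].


Step 1: lo=0, hi=8, mid=4, val=37
Step 2: lo=5, hi=8, mid=6, val=60

Found at index 6


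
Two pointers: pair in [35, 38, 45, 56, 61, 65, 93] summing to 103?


lo=0(35)+hi=6(93)=128
lo=0(35)+hi=5(65)=100
lo=1(38)+hi=5(65)=103

Yes: 38+65=103


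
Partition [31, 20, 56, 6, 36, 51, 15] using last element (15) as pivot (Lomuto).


Pivot: 15
  6 <= 15: swap -> [6, 20, 56, 31, 36, 51, 15]
Place pivot at 1: [6, 15, 56, 31, 36, 51, 20]

Partitioned: [6, 15, 56, 31, 36, 51, 20]


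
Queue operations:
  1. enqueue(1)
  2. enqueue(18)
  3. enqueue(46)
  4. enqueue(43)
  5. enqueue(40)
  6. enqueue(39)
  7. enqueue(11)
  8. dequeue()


enqueue(1) -> [1]
enqueue(18) -> [1, 18]
enqueue(46) -> [1, 18, 46]
enqueue(43) -> [1, 18, 46, 43]
enqueue(40) -> [1, 18, 46, 43, 40]
enqueue(39) -> [1, 18, 46, 43, 40, 39]
enqueue(11) -> [1, 18, 46, 43, 40, 39, 11]
dequeue()->1, [18, 46, 43, 40, 39, 11]

Final queue: [18, 46, 43, 40, 39, 11]


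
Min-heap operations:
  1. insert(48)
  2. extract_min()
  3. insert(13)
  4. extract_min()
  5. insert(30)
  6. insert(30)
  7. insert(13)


insert(48) -> [48]
extract_min()->48, []
insert(13) -> [13]
extract_min()->13, []
insert(30) -> [30]
insert(30) -> [30, 30]
insert(13) -> [13, 30, 30]

Final heap: [13, 30, 30]


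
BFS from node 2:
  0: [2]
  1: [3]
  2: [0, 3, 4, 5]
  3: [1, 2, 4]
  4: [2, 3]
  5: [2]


Visit 2, enqueue [0, 3, 4, 5]
Visit 0, enqueue []
Visit 3, enqueue [1]
Visit 4, enqueue []
Visit 5, enqueue []
Visit 1, enqueue []

BFS order: [2, 0, 3, 4, 5, 1]


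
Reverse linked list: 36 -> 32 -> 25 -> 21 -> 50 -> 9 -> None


Step 1: curr=36, set curr.next=prev(None) | reversed so far: 36
Step 2: curr=32, set curr.next=prev(36) | reversed so far: 32 -> 36
Step 3: curr=25, set curr.next=prev(32) | reversed so far: 25 -> 32 -> 36
Step 4: curr=21, set curr.next=prev(25) | reversed so far: 21 -> 25 -> 32 -> 36
Step 5: curr=50, set curr.next=prev(21) | reversed so far: 50 -> 21 -> 25 -> 32 -> 36
Step 6: curr=9, set curr.next=prev(50) | reversed so far: 9 -> 50 -> 21 -> 25 -> 32 -> 36

9 -> 50 -> 21 -> 25 -> 32 -> 36 -> None


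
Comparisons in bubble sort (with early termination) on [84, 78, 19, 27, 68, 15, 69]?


Algorithm: bubble sort (with early termination)
Input: [84, 78, 19, 27, 68, 15, 69]
Sorted: [15, 19, 27, 68, 69, 78, 84]

21


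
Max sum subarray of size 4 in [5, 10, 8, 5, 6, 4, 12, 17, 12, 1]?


[0:4]: 28
[1:5]: 29
[2:6]: 23
[3:7]: 27
[4:8]: 39
[5:9]: 45
[6:10]: 42

Max: 45 at [5:9]


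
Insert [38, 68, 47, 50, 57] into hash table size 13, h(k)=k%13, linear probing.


Insert 38: h=12 -> slot 12
Insert 68: h=3 -> slot 3
Insert 47: h=8 -> slot 8
Insert 50: h=11 -> slot 11
Insert 57: h=5 -> slot 5

Table: [None, None, None, 68, None, 57, None, None, 47, None, None, 50, 38]


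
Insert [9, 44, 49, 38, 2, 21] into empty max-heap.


Insert 9: [9]
Insert 44: [44, 9]
Insert 49: [49, 9, 44]
Insert 38: [49, 38, 44, 9]
Insert 2: [49, 38, 44, 9, 2]
Insert 21: [49, 38, 44, 9, 2, 21]

Final heap: [49, 38, 44, 9, 2, 21]


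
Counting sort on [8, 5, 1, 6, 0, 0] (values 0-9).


Input: [8, 5, 1, 6, 0, 0]
Counts: [2, 1, 0, 0, 0, 1, 1, 0, 1, 0]

Sorted: [0, 0, 1, 5, 6, 8]


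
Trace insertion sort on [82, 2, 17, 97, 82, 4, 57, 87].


Initial: [82, 2, 17, 97, 82, 4, 57, 87]
Insert 2: [2, 82, 17, 97, 82, 4, 57, 87]
Insert 17: [2, 17, 82, 97, 82, 4, 57, 87]
Insert 97: [2, 17, 82, 97, 82, 4, 57, 87]
Insert 82: [2, 17, 82, 82, 97, 4, 57, 87]
Insert 4: [2, 4, 17, 82, 82, 97, 57, 87]
Insert 57: [2, 4, 17, 57, 82, 82, 97, 87]
Insert 87: [2, 4, 17, 57, 82, 82, 87, 97]

Sorted: [2, 4, 17, 57, 82, 82, 87, 97]


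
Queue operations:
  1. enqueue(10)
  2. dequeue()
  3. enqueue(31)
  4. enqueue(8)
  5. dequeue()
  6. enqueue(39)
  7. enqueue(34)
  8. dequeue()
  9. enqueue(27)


enqueue(10) -> [10]
dequeue()->10, []
enqueue(31) -> [31]
enqueue(8) -> [31, 8]
dequeue()->31, [8]
enqueue(39) -> [8, 39]
enqueue(34) -> [8, 39, 34]
dequeue()->8, [39, 34]
enqueue(27) -> [39, 34, 27]

Final queue: [39, 34, 27]


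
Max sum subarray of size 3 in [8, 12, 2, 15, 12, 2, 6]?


[0:3]: 22
[1:4]: 29
[2:5]: 29
[3:6]: 29
[4:7]: 20

Max: 29 at [1:4]


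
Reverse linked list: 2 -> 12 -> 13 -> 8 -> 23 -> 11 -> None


Step 1: curr=2, set curr.next=prev(None) | reversed so far: 2
Step 2: curr=12, set curr.next=prev(2) | reversed so far: 12 -> 2
Step 3: curr=13, set curr.next=prev(12) | reversed so far: 13 -> 12 -> 2
Step 4: curr=8, set curr.next=prev(13) | reversed so far: 8 -> 13 -> 12 -> 2
Step 5: curr=23, set curr.next=prev(8) | reversed so far: 23 -> 8 -> 13 -> 12 -> 2
Step 6: curr=11, set curr.next=prev(23) | reversed so far: 11 -> 23 -> 8 -> 13 -> 12 -> 2

11 -> 23 -> 8 -> 13 -> 12 -> 2 -> None


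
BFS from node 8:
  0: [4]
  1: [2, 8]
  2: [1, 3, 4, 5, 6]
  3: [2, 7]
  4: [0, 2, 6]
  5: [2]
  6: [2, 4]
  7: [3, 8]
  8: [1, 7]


Visit 8, enqueue [1, 7]
Visit 1, enqueue [2]
Visit 7, enqueue [3]
Visit 2, enqueue [4, 5, 6]
Visit 3, enqueue []
Visit 4, enqueue [0]
Visit 5, enqueue []
Visit 6, enqueue []
Visit 0, enqueue []

BFS order: [8, 1, 7, 2, 3, 4, 5, 6, 0]


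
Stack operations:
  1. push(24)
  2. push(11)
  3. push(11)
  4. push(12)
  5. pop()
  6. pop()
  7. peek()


push(24) -> [24]
push(11) -> [24, 11]
push(11) -> [24, 11, 11]
push(12) -> [24, 11, 11, 12]
pop()->12, [24, 11, 11]
pop()->11, [24, 11]
peek()->11

Final stack: [24, 11]


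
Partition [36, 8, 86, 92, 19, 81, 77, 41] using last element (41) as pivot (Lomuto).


Pivot: 41
  36 <= 41: advance i (no swap)
  8 <= 41: advance i (no swap)
  19 <= 41: swap -> [36, 8, 19, 92, 86, 81, 77, 41]
Place pivot at 3: [36, 8, 19, 41, 86, 81, 77, 92]

Partitioned: [36, 8, 19, 41, 86, 81, 77, 92]


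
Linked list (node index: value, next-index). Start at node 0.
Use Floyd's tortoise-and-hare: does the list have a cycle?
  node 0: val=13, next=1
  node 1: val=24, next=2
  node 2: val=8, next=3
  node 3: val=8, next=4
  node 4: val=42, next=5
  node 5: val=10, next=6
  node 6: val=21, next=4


Floyd's tortoise (slow, +1) and hare (fast, +2):
  init: slow=0, fast=0
  step 1: slow=1, fast=2
  step 2: slow=2, fast=4
  step 3: slow=3, fast=6
  step 4: slow=4, fast=5
  step 5: slow=5, fast=4
  step 6: slow=6, fast=6
  slow == fast at node 6: cycle detected

Cycle: yes


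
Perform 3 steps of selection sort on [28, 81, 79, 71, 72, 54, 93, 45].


Initial: [28, 81, 79, 71, 72, 54, 93, 45]
Step 1: min=28 at 0
  Swap: [28, 81, 79, 71, 72, 54, 93, 45]
Step 2: min=45 at 7
  Swap: [28, 45, 79, 71, 72, 54, 93, 81]
Step 3: min=54 at 5
  Swap: [28, 45, 54, 71, 72, 79, 93, 81]

After 3 steps: [28, 45, 54, 71, 72, 79, 93, 81]


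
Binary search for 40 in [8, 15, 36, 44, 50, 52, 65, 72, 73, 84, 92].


Step 1: lo=0, hi=10, mid=5, val=52
Step 2: lo=0, hi=4, mid=2, val=36
Step 3: lo=3, hi=4, mid=3, val=44

Not found


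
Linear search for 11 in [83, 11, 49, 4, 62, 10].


i=0: 83!=11
i=1: 11==11 found!

Found at 1, 2 comps


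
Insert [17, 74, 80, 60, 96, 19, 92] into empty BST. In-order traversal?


Insert 17: root
Insert 74: R from 17
Insert 80: R from 17 -> R from 74
Insert 60: R from 17 -> L from 74
Insert 96: R from 17 -> R from 74 -> R from 80
Insert 19: R from 17 -> L from 74 -> L from 60
Insert 92: R from 17 -> R from 74 -> R from 80 -> L from 96

In-order: [17, 19, 60, 74, 80, 92, 96]


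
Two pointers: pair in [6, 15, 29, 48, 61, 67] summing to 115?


lo=0(6)+hi=5(67)=73
lo=1(15)+hi=5(67)=82
lo=2(29)+hi=5(67)=96
lo=3(48)+hi=5(67)=115

Yes: 48+67=115


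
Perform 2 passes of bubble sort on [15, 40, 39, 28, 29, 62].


Initial: [15, 40, 39, 28, 29, 62]
Pass 1: [15, 39, 28, 29, 40, 62] (3 swaps)
Pass 2: [15, 28, 29, 39, 40, 62] (2 swaps)

After 2 passes: [15, 28, 29, 39, 40, 62]


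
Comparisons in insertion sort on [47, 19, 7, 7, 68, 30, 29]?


Algorithm: insertion sort
Input: [47, 19, 7, 7, 68, 30, 29]
Sorted: [7, 7, 19, 29, 30, 47, 68]

14


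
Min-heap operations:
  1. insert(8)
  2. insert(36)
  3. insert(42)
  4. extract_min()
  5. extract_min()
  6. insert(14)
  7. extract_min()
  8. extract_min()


insert(8) -> [8]
insert(36) -> [8, 36]
insert(42) -> [8, 36, 42]
extract_min()->8, [36, 42]
extract_min()->36, [42]
insert(14) -> [14, 42]
extract_min()->14, [42]
extract_min()->42, []

Final heap: []


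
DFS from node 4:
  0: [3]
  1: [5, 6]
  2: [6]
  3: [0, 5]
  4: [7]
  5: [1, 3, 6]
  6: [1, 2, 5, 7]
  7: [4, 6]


Visit 4, push [7]
Visit 7, push [6]
Visit 6, push [5, 2, 1]
Visit 1, push [5]
Visit 5, push [3]
Visit 3, push [0]
Visit 0, push []
Visit 2, push []

DFS order: [4, 7, 6, 1, 5, 3, 0, 2]


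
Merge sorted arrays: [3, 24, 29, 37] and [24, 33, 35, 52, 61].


Take 3 from A
Take 24 from A
Take 24 from B
Take 29 from A
Take 33 from B
Take 35 from B
Take 37 from A

Merged: [3, 24, 24, 29, 33, 35, 37, 52, 61]


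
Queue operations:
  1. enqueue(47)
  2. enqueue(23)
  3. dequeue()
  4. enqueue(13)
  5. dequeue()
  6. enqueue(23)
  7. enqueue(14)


enqueue(47) -> [47]
enqueue(23) -> [47, 23]
dequeue()->47, [23]
enqueue(13) -> [23, 13]
dequeue()->23, [13]
enqueue(23) -> [13, 23]
enqueue(14) -> [13, 23, 14]

Final queue: [13, 23, 14]


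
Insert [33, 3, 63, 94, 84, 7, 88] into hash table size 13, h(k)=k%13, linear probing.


Insert 33: h=7 -> slot 7
Insert 3: h=3 -> slot 3
Insert 63: h=11 -> slot 11
Insert 94: h=3, 1 probes -> slot 4
Insert 84: h=6 -> slot 6
Insert 7: h=7, 1 probes -> slot 8
Insert 88: h=10 -> slot 10

Table: [None, None, None, 3, 94, None, 84, 33, 7, None, 88, 63, None]


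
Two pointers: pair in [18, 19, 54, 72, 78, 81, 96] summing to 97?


lo=0(18)+hi=6(96)=114
lo=0(18)+hi=5(81)=99
lo=0(18)+hi=4(78)=96
lo=1(19)+hi=4(78)=97

Yes: 19+78=97


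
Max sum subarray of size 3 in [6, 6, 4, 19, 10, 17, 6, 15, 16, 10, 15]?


[0:3]: 16
[1:4]: 29
[2:5]: 33
[3:6]: 46
[4:7]: 33
[5:8]: 38
[6:9]: 37
[7:10]: 41
[8:11]: 41

Max: 46 at [3:6]


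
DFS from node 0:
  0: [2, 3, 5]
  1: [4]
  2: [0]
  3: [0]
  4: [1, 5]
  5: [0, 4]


Visit 0, push [5, 3, 2]
Visit 2, push []
Visit 3, push []
Visit 5, push [4]
Visit 4, push [1]
Visit 1, push []

DFS order: [0, 2, 3, 5, 4, 1]


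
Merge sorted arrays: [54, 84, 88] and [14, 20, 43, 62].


Take 14 from B
Take 20 from B
Take 43 from B
Take 54 from A
Take 62 from B

Merged: [14, 20, 43, 54, 62, 84, 88]


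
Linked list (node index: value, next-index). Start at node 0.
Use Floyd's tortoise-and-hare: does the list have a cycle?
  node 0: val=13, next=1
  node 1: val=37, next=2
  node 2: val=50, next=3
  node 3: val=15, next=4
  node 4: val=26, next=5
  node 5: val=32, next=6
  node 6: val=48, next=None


Floyd's tortoise (slow, +1) and hare (fast, +2):
  init: slow=0, fast=0
  step 1: slow=1, fast=2
  step 2: slow=2, fast=4
  step 3: slow=3, fast=6
  step 4: fast -> None, no cycle

Cycle: no


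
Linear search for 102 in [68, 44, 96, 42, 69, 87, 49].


i=0: 68!=102
i=1: 44!=102
i=2: 96!=102
i=3: 42!=102
i=4: 69!=102
i=5: 87!=102
i=6: 49!=102

Not found, 7 comps


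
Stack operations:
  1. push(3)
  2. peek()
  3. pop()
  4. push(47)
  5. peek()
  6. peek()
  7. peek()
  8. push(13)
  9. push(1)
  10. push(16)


push(3) -> [3]
peek()->3
pop()->3, []
push(47) -> [47]
peek()->47
peek()->47
peek()->47
push(13) -> [47, 13]
push(1) -> [47, 13, 1]
push(16) -> [47, 13, 1, 16]

Final stack: [47, 13, 1, 16]


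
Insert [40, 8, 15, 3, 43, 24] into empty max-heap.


Insert 40: [40]
Insert 8: [40, 8]
Insert 15: [40, 8, 15]
Insert 3: [40, 8, 15, 3]
Insert 43: [43, 40, 15, 3, 8]
Insert 24: [43, 40, 24, 3, 8, 15]

Final heap: [43, 40, 24, 3, 8, 15]


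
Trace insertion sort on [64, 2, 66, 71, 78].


Initial: [64, 2, 66, 71, 78]
Insert 2: [2, 64, 66, 71, 78]
Insert 66: [2, 64, 66, 71, 78]
Insert 71: [2, 64, 66, 71, 78]
Insert 78: [2, 64, 66, 71, 78]

Sorted: [2, 64, 66, 71, 78]


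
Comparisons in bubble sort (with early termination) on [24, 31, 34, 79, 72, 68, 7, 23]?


Algorithm: bubble sort (with early termination)
Input: [24, 31, 34, 79, 72, 68, 7, 23]
Sorted: [7, 23, 24, 31, 34, 68, 72, 79]

28


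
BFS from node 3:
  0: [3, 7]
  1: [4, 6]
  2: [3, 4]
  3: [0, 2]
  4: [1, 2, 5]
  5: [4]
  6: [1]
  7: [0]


Visit 3, enqueue [0, 2]
Visit 0, enqueue [7]
Visit 2, enqueue [4]
Visit 7, enqueue []
Visit 4, enqueue [1, 5]
Visit 1, enqueue [6]
Visit 5, enqueue []
Visit 6, enqueue []

BFS order: [3, 0, 2, 7, 4, 1, 5, 6]


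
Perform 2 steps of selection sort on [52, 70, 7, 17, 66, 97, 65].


Initial: [52, 70, 7, 17, 66, 97, 65]
Step 1: min=7 at 2
  Swap: [7, 70, 52, 17, 66, 97, 65]
Step 2: min=17 at 3
  Swap: [7, 17, 52, 70, 66, 97, 65]

After 2 steps: [7, 17, 52, 70, 66, 97, 65]


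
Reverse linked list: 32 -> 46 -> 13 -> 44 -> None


Step 1: curr=32, set curr.next=prev(None) | reversed so far: 32
Step 2: curr=46, set curr.next=prev(32) | reversed so far: 46 -> 32
Step 3: curr=13, set curr.next=prev(46) | reversed so far: 13 -> 46 -> 32
Step 4: curr=44, set curr.next=prev(13) | reversed so far: 44 -> 13 -> 46 -> 32

44 -> 13 -> 46 -> 32 -> None


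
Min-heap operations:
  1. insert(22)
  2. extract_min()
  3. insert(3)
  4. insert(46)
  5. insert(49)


insert(22) -> [22]
extract_min()->22, []
insert(3) -> [3]
insert(46) -> [3, 46]
insert(49) -> [3, 46, 49]

Final heap: [3, 46, 49]


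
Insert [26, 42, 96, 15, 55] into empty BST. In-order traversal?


Insert 26: root
Insert 42: R from 26
Insert 96: R from 26 -> R from 42
Insert 15: L from 26
Insert 55: R from 26 -> R from 42 -> L from 96

In-order: [15, 26, 42, 55, 96]


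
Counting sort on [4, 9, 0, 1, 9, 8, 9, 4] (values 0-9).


Input: [4, 9, 0, 1, 9, 8, 9, 4]
Counts: [1, 1, 0, 0, 2, 0, 0, 0, 1, 3]

Sorted: [0, 1, 4, 4, 8, 9, 9, 9]


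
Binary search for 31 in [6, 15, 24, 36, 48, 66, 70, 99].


Step 1: lo=0, hi=7, mid=3, val=36
Step 2: lo=0, hi=2, mid=1, val=15
Step 3: lo=2, hi=2, mid=2, val=24

Not found


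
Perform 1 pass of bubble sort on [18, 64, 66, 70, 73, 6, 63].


Initial: [18, 64, 66, 70, 73, 6, 63]
Pass 1: [18, 64, 66, 70, 6, 63, 73] (2 swaps)

After 1 pass: [18, 64, 66, 70, 6, 63, 73]


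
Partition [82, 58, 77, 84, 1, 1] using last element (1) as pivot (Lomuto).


Pivot: 1
  1 <= 1: swap -> [1, 58, 77, 84, 82, 1]
Place pivot at 1: [1, 1, 77, 84, 82, 58]

Partitioned: [1, 1, 77, 84, 82, 58]


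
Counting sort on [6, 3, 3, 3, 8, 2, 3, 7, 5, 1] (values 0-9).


Input: [6, 3, 3, 3, 8, 2, 3, 7, 5, 1]
Counts: [0, 1, 1, 4, 0, 1, 1, 1, 1, 0]

Sorted: [1, 2, 3, 3, 3, 3, 5, 6, 7, 8]


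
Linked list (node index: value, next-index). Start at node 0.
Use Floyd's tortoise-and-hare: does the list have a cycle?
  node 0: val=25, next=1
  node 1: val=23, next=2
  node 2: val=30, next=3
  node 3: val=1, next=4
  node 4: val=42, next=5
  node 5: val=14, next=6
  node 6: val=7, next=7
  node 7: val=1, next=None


Floyd's tortoise (slow, +1) and hare (fast, +2):
  init: slow=0, fast=0
  step 1: slow=1, fast=2
  step 2: slow=2, fast=4
  step 3: slow=3, fast=6
  step 4: fast 6->7->None, no cycle

Cycle: no


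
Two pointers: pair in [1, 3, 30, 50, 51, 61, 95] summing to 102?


lo=0(1)+hi=6(95)=96
lo=1(3)+hi=6(95)=98
lo=2(30)+hi=6(95)=125
lo=2(30)+hi=5(61)=91
lo=3(50)+hi=5(61)=111
lo=3(50)+hi=4(51)=101

No pair found


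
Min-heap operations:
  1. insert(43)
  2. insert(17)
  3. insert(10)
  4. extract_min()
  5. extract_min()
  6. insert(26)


insert(43) -> [43]
insert(17) -> [17, 43]
insert(10) -> [10, 43, 17]
extract_min()->10, [17, 43]
extract_min()->17, [43]
insert(26) -> [26, 43]

Final heap: [26, 43]


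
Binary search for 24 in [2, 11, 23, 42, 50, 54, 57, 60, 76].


Step 1: lo=0, hi=8, mid=4, val=50
Step 2: lo=0, hi=3, mid=1, val=11
Step 3: lo=2, hi=3, mid=2, val=23
Step 4: lo=3, hi=3, mid=3, val=42

Not found


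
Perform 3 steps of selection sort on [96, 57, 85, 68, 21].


Initial: [96, 57, 85, 68, 21]
Step 1: min=21 at 4
  Swap: [21, 57, 85, 68, 96]
Step 2: min=57 at 1
  Swap: [21, 57, 85, 68, 96]
Step 3: min=68 at 3
  Swap: [21, 57, 68, 85, 96]

After 3 steps: [21, 57, 68, 85, 96]


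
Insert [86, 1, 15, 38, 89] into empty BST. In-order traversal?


Insert 86: root
Insert 1: L from 86
Insert 15: L from 86 -> R from 1
Insert 38: L from 86 -> R from 1 -> R from 15
Insert 89: R from 86

In-order: [1, 15, 38, 86, 89]


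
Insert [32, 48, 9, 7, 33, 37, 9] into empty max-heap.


Insert 32: [32]
Insert 48: [48, 32]
Insert 9: [48, 32, 9]
Insert 7: [48, 32, 9, 7]
Insert 33: [48, 33, 9, 7, 32]
Insert 37: [48, 33, 37, 7, 32, 9]
Insert 9: [48, 33, 37, 7, 32, 9, 9]

Final heap: [48, 33, 37, 7, 32, 9, 9]


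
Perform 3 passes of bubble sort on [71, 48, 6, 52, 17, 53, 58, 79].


Initial: [71, 48, 6, 52, 17, 53, 58, 79]
Pass 1: [48, 6, 52, 17, 53, 58, 71, 79] (6 swaps)
Pass 2: [6, 48, 17, 52, 53, 58, 71, 79] (2 swaps)
Pass 3: [6, 17, 48, 52, 53, 58, 71, 79] (1 swaps)

After 3 passes: [6, 17, 48, 52, 53, 58, 71, 79]


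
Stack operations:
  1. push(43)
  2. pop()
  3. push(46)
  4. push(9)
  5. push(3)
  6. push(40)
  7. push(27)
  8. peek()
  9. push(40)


push(43) -> [43]
pop()->43, []
push(46) -> [46]
push(9) -> [46, 9]
push(3) -> [46, 9, 3]
push(40) -> [46, 9, 3, 40]
push(27) -> [46, 9, 3, 40, 27]
peek()->27
push(40) -> [46, 9, 3, 40, 27, 40]

Final stack: [46, 9, 3, 40, 27, 40]


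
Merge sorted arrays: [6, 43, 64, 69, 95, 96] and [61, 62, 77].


Take 6 from A
Take 43 from A
Take 61 from B
Take 62 from B
Take 64 from A
Take 69 from A
Take 77 from B

Merged: [6, 43, 61, 62, 64, 69, 77, 95, 96]


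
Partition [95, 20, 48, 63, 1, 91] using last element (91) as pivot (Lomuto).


Pivot: 91
  20 <= 91: swap -> [20, 95, 48, 63, 1, 91]
  48 <= 91: swap -> [20, 48, 95, 63, 1, 91]
  63 <= 91: swap -> [20, 48, 63, 95, 1, 91]
  1 <= 91: swap -> [20, 48, 63, 1, 95, 91]
Place pivot at 4: [20, 48, 63, 1, 91, 95]

Partitioned: [20, 48, 63, 1, 91, 95]


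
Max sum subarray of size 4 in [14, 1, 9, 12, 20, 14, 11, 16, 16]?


[0:4]: 36
[1:5]: 42
[2:6]: 55
[3:7]: 57
[4:8]: 61
[5:9]: 57

Max: 61 at [4:8]
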